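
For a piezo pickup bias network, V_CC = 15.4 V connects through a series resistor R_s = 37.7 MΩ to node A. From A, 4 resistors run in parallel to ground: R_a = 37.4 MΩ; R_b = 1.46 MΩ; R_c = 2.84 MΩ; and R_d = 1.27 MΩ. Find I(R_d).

I ≈ 0.171 µA

Parallel bank: R_p = 1/(1/37.4 + 1/1.46 + 1/2.84 + 1/1.27) = 0.5402 MΩ.
V_A by voltage divider: V_A = 15.4 × 0.5402/(37.7 + 0.5402) = 0.2175 V.
Branch current I = V_A/R_d = 0.2175/1.27 = 0.1713 µA.
(Equivalently: I_total = 0.4027 µA, then current-divider fraction G_k/ΣG = 0.4254.)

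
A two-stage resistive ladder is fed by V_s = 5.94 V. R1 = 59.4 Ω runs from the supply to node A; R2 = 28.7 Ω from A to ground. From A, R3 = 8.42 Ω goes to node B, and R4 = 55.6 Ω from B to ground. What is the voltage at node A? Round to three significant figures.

V_A ≈ 1.49 V

Looking into the second stage from A: R3 + R4 = 64.02 Ω appears in parallel with R2.
R2 ‖ (R3+R4) = 19.82 Ω.
First divider: V_A = V_s · 19.82/(59.4 + 19.82) = 1.486 V.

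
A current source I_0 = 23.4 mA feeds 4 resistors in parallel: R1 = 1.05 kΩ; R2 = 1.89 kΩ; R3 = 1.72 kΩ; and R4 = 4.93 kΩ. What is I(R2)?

I ≈ 5.46 mA

ΣG = 1/1.05 + 1/1.89 + 1/1.72 + 1/4.93 = 2.266.
Current divider: I(R2) = I_0 · G_k/ΣG = 23.4 × (0.5291/2.266) = 23.4 × 0.2335 = 5.464 mA.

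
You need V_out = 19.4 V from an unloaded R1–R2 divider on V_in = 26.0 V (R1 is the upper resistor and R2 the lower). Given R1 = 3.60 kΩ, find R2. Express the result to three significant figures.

V_out/V_in = R2/(R1+R2) = 0.7462.
Rearranging, R2 = R1·k/(1−k) = 3.60 × 2.939 = 10.58 kΩ.

R2 ≈ 10.6 kΩ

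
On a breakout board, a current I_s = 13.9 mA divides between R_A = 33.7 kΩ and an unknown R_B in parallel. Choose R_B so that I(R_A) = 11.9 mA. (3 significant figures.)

The fraction through R_A equals R_B/(R_A+R_B).
With f = 0.8561, R_B = R_A · f/(1−f) = 33.7 × 5.950 = 200.5 kΩ.

R_B ≈ 201 kΩ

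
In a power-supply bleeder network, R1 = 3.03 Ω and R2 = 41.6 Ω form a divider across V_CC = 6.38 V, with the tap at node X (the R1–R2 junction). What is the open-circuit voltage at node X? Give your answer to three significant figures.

V_th ≈ 5.95 V

V_th is the unloaded tap voltage: V_CC · R2/(R1+R2) = 6.38 × 0.9321 = 5.947 V.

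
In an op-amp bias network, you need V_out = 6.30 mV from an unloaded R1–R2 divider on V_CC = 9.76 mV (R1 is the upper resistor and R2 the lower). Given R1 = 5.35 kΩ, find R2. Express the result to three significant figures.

Required fraction k = V_out/V_CC = 0.6455.
So R2 = R1 · V_out/(V_CC − V_out) = 5.35 × 6.30/(9.76 − 6.30) = 5.35 × 1.821 = 9.741 kΩ.

R2 ≈ 9.74 kΩ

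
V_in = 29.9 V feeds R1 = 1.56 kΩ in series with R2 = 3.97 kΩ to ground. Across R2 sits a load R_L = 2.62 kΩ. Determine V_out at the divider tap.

V_out ≈ 15.0 V

First combine the lower leg with the load: R2 ‖ R_L = 1.578 kΩ.
Voltage divider with the loaded lower leg: V_out = 29.9 × 1.578/(1.56 + 1.578) = 29.9 × 0.5029 = 15.04 V.
(Unloaded it would be 21.5 V; the load pulls it down.)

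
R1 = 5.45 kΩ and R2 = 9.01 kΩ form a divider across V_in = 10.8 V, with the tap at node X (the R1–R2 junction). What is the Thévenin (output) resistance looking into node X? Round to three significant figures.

With V_in suppressed (replaced by a short), R_th = R1 ‖ R2 = (5.450 × 9.01)/(5.450 + 9.01) = 3.396 kΩ.

R_th ≈ 3.40 kΩ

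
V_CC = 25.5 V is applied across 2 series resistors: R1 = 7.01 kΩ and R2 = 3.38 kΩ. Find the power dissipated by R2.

P ≈ 20.4 mW

ΣR = 10.39 kΩ → I = 25.5/10.39 = 2.454 mA.
P(R2) = I²·R2 = (2.454)² × 3.38 = 20.36 mW.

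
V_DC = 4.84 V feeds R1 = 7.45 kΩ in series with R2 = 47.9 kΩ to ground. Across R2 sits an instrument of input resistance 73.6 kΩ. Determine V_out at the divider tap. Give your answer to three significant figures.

R2 ‖ R_L = (47.9 × 73.6)/(47.9 + 73.6) = 29.02 kΩ.
Then V_out = V_DC · R2'/(R1 + R2') = 4.84 × 29.02/36.47 = 3.851 V.

V_out ≈ 3.85 V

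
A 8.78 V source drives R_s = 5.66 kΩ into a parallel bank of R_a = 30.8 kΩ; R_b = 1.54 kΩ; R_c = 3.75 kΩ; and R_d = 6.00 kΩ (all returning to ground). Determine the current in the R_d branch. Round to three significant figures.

I ≈ 0.200 mA

Combine the parallel branches: R_p = (1/30.8 + 1/1.54 + 1/3.75 + 1/6.00)⁻¹ = 0.8967 kΩ.
Node voltage V_A = V_s · R_p/(R_s + R_p) = 8.78 × 0.1368 = 1.201 V.
I(R_d) = V_A / R_d = 1.201/6.00 = 0.2001 mA.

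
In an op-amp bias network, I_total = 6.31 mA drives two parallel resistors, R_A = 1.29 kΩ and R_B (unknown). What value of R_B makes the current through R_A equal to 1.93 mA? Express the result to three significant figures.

Two-branch current divider: I_A = I_total · R_B/(R_A + R_B).
1.93/6.31 = R_B/(R_A + R_B) → R_B = R_A · (0.3059)/(1 − 0.3059) = 1.29 × 0.4406 = 0.5684 kΩ.

R_B ≈ 0.568 kΩ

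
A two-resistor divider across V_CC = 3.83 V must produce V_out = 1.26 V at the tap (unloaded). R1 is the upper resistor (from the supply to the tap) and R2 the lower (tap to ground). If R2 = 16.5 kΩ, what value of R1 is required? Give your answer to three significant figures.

Required fraction k = V_out/V_CC = 0.3290.
Rearranging, R1 = R2·(1−k)/k = 16.5 × 2.040 = 33.65 kΩ.

R1 ≈ 33.7 kΩ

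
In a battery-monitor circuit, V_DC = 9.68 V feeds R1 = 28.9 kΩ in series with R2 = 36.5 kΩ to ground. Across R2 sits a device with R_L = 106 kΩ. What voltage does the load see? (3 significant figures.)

First combine the lower leg with the load: R2 ‖ R_L = 27.15 kΩ.
Then V_out = V_DC · R2'/(R1 + R2') = 9.68 × 27.15/56.05 = 4.689 V.

V_out ≈ 4.69 V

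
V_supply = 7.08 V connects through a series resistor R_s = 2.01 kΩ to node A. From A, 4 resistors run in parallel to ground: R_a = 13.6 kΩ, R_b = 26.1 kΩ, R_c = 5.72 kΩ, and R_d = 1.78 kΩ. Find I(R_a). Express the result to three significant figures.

I ≈ 0.192 mA

Equivalent of the parallel group: R_p = 1.179 kΩ.
V_A by voltage divider: V_A = 7.08 × 1.179/(2.01 + 1.179) = 2.617 V.
I(R_a) = V_A / R_a = 2.617/13.6 = 0.1924 mA.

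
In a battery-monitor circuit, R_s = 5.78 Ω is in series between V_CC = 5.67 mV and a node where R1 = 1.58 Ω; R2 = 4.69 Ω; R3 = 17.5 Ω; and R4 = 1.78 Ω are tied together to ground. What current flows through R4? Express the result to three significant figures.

Parallel bank: R_p = 1/(1/1.58 + 1/4.69 + 1/17.5 + 1/1.78) = 0.6826 Ω.
V_A by voltage divider: V_A = 5.67 × 0.6826/(5.78 + 0.6826) = 0.5989 mV.
Branch current I = V_A/R4 = 0.5989/1.78 = 0.3364 mA.

I ≈ 0.336 mA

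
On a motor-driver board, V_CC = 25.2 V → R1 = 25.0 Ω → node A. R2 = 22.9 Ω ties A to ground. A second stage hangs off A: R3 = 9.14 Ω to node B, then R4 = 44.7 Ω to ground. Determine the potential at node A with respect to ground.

Node A sees R2 in parallel with the series input of stage 2, R3 + R4 = 53.84 Ω.
Effective lower resistance at A: R2 ‖ 53.84 = 16.07 Ω.
So V_A = 25.2 × 0.3912 = 9.859 V.

V_A ≈ 9.86 V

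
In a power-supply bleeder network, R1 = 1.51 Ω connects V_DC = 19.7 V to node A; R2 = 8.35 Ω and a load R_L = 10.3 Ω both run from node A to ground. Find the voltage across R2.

The load sits in parallel with R2, giving an effective lower resistance R2' = R2·R_L/(R2+R_L) = 4.612 Ω.
Now apply the divider: V_out = 19.7 × 0.7533 = 14.84 V.

V_out ≈ 14.8 V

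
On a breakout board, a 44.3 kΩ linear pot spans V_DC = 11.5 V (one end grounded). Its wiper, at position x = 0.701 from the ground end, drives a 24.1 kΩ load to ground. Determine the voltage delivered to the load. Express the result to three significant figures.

V_out ≈ 5.82 V

Lower segment x·R_p = 31.05 kΩ; upper segment (1−x)·R_p = 13.25 kΩ.
Lower segment in parallel with the load: 31.05 ‖ 24.1 = 13.57 kΩ.
Loaded-divider output: V_out = 11.5 × 0.5060 = 5.819 V.
(Unloaded: V_out = x·V_DC = 8.06 V.)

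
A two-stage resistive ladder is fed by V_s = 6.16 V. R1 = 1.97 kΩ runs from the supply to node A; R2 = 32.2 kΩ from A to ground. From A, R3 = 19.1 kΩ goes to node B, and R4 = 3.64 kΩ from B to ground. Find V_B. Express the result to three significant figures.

Node A sees R2 in parallel with the series input of stage 2, R3 + R4 = 22.74 kΩ.
R2 ‖ (R3+R4) = 13.33 kΩ.
V_A = 6.16 × 13.33/(1.97 + 13.33) = 5.367 V.
V_B = V_A × 0.1601 = 0.8591 V.

V_B ≈ 0.859 V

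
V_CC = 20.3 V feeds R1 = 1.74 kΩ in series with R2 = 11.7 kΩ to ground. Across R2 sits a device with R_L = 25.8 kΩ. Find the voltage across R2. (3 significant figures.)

The load sits in parallel with R2, giving an effective lower resistance R2' = R2·R_L/(R2+R_L) = 8.050 kΩ.
Now apply the divider: V_out = 20.3 × 0.8223 = 16.69 V.
(Unloaded it would be 17.7 V; the load pulls it down.)

V_out ≈ 16.7 V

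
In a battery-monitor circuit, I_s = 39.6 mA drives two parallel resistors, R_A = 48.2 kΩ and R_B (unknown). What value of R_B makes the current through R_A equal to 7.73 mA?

The fraction through R_A equals R_B/(R_A+R_B).
7.73/39.6 = R_B/(R_A + R_B) → R_B = R_A · (0.1952)/(1 − 0.1952) = 48.2 × 0.2425 = 11.69 kΩ.

R_B ≈ 11.7 kΩ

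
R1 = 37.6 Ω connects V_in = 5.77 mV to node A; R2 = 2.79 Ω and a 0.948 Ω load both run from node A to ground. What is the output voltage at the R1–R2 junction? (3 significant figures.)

The load sits in parallel with R2, giving an effective lower resistance R2' = R2·R_L/(R2+R_L) = 0.7076 Ω.
Voltage divider with the loaded lower leg: V_out = 5.77 × 0.7076/(37.6 + 0.7076) = 5.77 × 0.01847 = 0.1066 mV.

V_out ≈ 0.107 mV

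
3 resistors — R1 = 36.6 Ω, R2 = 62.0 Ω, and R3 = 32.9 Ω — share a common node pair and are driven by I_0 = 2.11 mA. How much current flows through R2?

I ≈ 0.461 mA

ΣG = 1/36.6 + 1/62.0 + 1/32.9 = 0.07385.
Current divider: I(R2) = I_0 · G_k/ΣG = 2.11 × (0.01613/0.07385) = 2.11 × 0.2184 = 0.4609 mA.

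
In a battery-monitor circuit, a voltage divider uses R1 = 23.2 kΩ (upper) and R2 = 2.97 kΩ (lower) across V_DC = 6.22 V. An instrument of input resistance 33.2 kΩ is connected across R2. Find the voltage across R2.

V_out ≈ 0.654 V

R2 ‖ R_L = (2.97 × 33.2)/(2.97 + 33.2) = 2.726 kΩ.
Voltage divider with the loaded lower leg: V_out = 6.22 × 2.726/(23.2 + 2.726) = 6.22 × 0.1051 = 0.6540 V.
(Unloaded it would be 0.706 V; the load pulls it down.)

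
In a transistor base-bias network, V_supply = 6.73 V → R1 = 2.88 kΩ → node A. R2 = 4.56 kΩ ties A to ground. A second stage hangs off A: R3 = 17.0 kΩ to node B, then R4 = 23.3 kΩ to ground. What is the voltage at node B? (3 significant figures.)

V_B ≈ 2.28 V

The second stage (R3 + R4 = 40.30 kΩ) loads node A in parallel with R2.
Effective lower resistance at A: R2 ‖ 40.30 = 4.096 kΩ.
So V_A = 6.73 × 0.5872 = 3.952 V.
Then the unloaded second divider: V_B = V_A × R4/(R3+R4) = 3.952 × 0.5782 = 2.285 V.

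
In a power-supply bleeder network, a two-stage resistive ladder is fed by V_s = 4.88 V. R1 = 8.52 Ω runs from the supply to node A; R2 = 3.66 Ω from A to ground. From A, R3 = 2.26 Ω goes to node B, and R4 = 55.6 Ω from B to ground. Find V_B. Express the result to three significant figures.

The second stage (R3 + R4 = 57.86 Ω) loads node A in parallel with R2.
Effective lower resistance at A: R2 ‖ 57.86 = 3.442 Ω.
First divider: V_A = V_s · 3.442/(8.52 + 3.442) = 1.404 V.
Stage 2 is unloaded, so V_B = V_A · R4/(R3+R4) = 1.404 × 55.6/57.86 = 1.349 V.

V_B ≈ 1.35 V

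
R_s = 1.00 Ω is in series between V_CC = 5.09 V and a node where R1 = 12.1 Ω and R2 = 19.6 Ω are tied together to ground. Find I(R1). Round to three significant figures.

Parallel bank: R_p = 1/(1/12.1 + 1/19.6) = 7.481 Ω.
V_A by voltage divider: V_A = 5.09 × 7.481/(1.00 + 7.481) = 4.490 V.
Branch current I = V_A/R1 = 4.490/12.1 = 0.3711 A.

I ≈ 0.371 A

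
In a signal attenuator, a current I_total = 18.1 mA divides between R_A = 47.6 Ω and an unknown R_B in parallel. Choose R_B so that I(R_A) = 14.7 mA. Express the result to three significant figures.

In a two-way split, I_A/I_total = R_B/(R_A + R_B).
With f = 0.8122, R_B = R_A · f/(1−f) = 47.6 × 4.324 = 205.8 Ω.

R_B ≈ 206 Ω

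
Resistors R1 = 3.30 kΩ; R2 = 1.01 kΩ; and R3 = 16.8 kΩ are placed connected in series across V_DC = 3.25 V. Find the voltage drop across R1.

Total series resistance ΣR = 3.30 + 1.01 + 16.8 = 21.11 kΩ.
By the voltage-divider rule, V = 3.25 × 3.300/21.11 = 0.5081 V.

V ≈ 0.508 V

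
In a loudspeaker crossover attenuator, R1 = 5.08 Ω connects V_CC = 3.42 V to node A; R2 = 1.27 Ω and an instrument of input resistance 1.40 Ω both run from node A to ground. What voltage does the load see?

First combine the lower leg with the load: R2 ‖ R_L = 0.6659 Ω.
Then V_out = V_CC · R2'/(R1 + R2') = 3.42 × 0.6659/5.746 = 0.3964 V.

V_out ≈ 0.396 V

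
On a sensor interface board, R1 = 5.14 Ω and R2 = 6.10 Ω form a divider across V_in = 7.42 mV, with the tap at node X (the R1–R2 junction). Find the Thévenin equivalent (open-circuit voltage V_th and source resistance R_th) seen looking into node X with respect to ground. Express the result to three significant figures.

V_th ≈ 4.03 mV, R_th ≈ 2.79 Ω

Open-circuit (no load on X): V_th = V_in · R2/(R1 + R2) = 7.42 × 6.10/(5.140 + 6.10) = 4.027 mV.
Looking into X with the source shorted: R_th = R1·R2/(R1+R2) = 5.140 × 6.10/11.24 = 2.790 Ω.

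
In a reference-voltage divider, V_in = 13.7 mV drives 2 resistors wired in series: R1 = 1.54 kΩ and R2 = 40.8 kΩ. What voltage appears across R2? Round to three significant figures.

V ≈ 13.2 mV

ΣR = 1.54 + 40.8 = 42.34 kΩ.
V = V_in · R/ΣR = 13.7 × 0.9636 = 13.20 mV.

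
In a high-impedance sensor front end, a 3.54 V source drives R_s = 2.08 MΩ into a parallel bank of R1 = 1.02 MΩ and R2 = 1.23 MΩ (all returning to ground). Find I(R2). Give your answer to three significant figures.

I ≈ 0.608 µA

Equivalent of the parallel group: R_p = 0.5576 MΩ.
Node voltage V_A = V_in · R_p/(R_s + R_p) = 3.54 × 0.2114 = 0.7484 V.
I(R2) = V_A / R2 = 0.7484/1.23 = 0.6084 µA.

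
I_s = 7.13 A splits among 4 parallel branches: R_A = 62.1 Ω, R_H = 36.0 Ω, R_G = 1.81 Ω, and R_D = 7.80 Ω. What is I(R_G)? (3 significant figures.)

I ≈ 5.44 A

Conductances: ΣG = 1/62.1 + 1/36.0 + 1/1.81 + 1/7.80 = 0.7246 (1/Ω).
R_G takes the fraction G_k/ΣG = 0.5525/0.7246 = 0.7625, so I = 7.13 × 0.7625 = 5.437 A.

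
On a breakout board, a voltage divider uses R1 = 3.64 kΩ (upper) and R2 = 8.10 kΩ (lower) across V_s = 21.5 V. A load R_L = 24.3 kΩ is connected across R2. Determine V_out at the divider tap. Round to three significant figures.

The load sits in parallel with R2, giving an effective lower resistance R2' = R2·R_L/(R2+R_L) = 6.075 kΩ.
Then V_out = V_s · R2'/(R1 + R2') = 21.5 × 6.075/9.715 = 13.44 V.

V_out ≈ 13.4 V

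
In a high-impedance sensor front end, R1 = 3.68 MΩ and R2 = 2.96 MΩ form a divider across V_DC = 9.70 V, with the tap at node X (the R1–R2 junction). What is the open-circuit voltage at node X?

V_th is the unloaded tap voltage: V_DC · R2/(R1+R2) = 9.70 × 0.4458 = 4.324 V.

V_th ≈ 4.32 V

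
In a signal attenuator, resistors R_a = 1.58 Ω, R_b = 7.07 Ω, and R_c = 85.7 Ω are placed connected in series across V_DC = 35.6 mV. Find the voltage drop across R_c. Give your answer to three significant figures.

Total series resistance ΣR = 1.58 + 7.07 + 85.7 = 94.35 Ω.
Voltage divider: V = V_DC · (85.70 / 94.35) = 35.6 × 0.9083 = 32.34 mV.

V ≈ 32.3 mV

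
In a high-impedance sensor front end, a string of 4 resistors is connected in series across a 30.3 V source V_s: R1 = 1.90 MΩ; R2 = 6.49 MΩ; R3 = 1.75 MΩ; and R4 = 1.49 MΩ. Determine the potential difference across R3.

Total series resistance ΣR = 1.90 + 6.49 + 1.75 + 1.49 = 11.63 MΩ.
Voltage divider: V = V_s · (1.750 / 11.63) = 30.3 × 0.1505 = 4.559 V.

V ≈ 4.56 V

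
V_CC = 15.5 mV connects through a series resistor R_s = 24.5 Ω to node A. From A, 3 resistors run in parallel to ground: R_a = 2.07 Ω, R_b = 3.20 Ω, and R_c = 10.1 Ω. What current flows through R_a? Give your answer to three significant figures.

I ≈ 0.327 mA

Parallel bank: R_p = 1/(1/2.07 + 1/3.20 + 1/10.1) = 1.118 Ω.
V_A by voltage divider: V_A = 15.5 × 1.118/(24.5 + 1.118) = 0.6763 mV.
I(R_a) = V_A / R_a = 0.6763/2.07 = 0.3267 mA.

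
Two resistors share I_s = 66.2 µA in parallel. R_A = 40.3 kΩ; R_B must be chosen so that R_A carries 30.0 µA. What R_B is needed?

In a two-way split, I_A/I_s = R_B/(R_A + R_B).
With f = 0.4532, R_B = R_A · f/(1−f) = 40.3 × 0.8287 = 33.40 kΩ.

R_B ≈ 33.4 kΩ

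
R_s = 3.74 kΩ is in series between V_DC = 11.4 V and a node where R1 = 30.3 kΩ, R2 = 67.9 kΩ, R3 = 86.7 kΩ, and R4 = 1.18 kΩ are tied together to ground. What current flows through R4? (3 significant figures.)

I ≈ 2.20 mA

Equivalent of the parallel group: R_p = 1.103 kΩ.
Node voltage V_A = V_DC · R_p/(R_s + R_p) = 11.4 × 0.2277 = 2.596 V.
I(R4) = V_A / R4 = 2.596/1.18 = 2.200 mA.
(Equivalently: I_total = 2.354 mA, then current-divider fraction G_k/ΣG = 0.9346.)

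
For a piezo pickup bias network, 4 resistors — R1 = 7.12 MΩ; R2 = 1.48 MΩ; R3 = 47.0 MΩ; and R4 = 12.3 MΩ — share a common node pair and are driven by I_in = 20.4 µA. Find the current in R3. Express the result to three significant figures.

Total conductance ΣG = 1/7.12 + 1/1.48 + 1/47.0 + 1/12.3 = 0.9187 (units of 1/MΩ).
R3 takes the fraction G_k/ΣG = 0.02128/0.9187 = 0.02316, so I = 20.4 × 0.02316 = 0.4725 µA.

I ≈ 0.472 µA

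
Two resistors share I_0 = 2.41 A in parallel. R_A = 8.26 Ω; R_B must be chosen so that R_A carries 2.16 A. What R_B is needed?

In a two-way split, I_A/I_0 = R_B/(R_A + R_B).
With f = 0.8963, R_B = R_A · f/(1−f) = 8.26 × 8.640 = 71.37 Ω.

R_B ≈ 71.4 Ω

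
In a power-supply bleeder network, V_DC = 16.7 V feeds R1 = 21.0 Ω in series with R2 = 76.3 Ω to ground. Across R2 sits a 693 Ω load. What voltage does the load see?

R2 ‖ R_L = (76.3 × 693)/(76.3 + 693) = 68.73 Ω.
Voltage divider with the loaded lower leg: V_out = 16.7 × 68.73/(21.0 + 68.73) = 16.7 × 0.7660 = 12.79 V.

V_out ≈ 12.8 V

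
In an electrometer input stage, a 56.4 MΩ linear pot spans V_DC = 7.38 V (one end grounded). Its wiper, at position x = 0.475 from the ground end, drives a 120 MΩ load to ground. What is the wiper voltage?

Split the track: R_lower = x·R_p = 26.79 MΩ, R_upper = (1−x)·R_p = 29.61 MΩ.
Lower segment in parallel with the load: 26.79 ‖ 120 = 21.90 MΩ.
Then V_out = V_DC · 21.90/(29.61 + 21.90) = 3.138 V.

V_out ≈ 3.14 V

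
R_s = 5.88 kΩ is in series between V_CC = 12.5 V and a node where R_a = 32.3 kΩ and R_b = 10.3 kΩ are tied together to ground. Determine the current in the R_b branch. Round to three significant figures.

I ≈ 0.692 mA

Equivalent of the parallel group: R_p = 7.810 kΩ.
V_A = 12.5 × 7.810/13.69 = 7.131 V.
Branch current I = V_A/R_b = 7.131/10.3 = 0.6923 mA.
(Check via current divider: I_total = 0.9131 mA; share G_k/ΣG = 0.7582 → same result.)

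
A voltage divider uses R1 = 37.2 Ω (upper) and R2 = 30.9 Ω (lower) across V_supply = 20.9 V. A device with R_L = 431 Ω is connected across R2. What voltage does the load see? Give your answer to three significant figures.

V_out ≈ 9.13 V

The load sits in parallel with R2, giving an effective lower resistance R2' = R2·R_L/(R2+R_L) = 28.83 Ω.
Then V_out = V_supply · R2'/(R1 + R2') = 20.9 × 28.83/66.03 = 9.126 V.
(Unloaded it would be 9.48 V; the load pulls it down.)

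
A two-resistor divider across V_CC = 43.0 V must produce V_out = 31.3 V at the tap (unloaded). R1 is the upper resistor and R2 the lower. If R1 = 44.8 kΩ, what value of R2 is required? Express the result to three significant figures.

The divider ratio is R2/(R1+R2) = 31.3/43.0 = 0.7279.
Rearranging, R2 = R1·k/(1−k) = 44.8 × 2.675 = 119.8 kΩ.

R2 ≈ 120 kΩ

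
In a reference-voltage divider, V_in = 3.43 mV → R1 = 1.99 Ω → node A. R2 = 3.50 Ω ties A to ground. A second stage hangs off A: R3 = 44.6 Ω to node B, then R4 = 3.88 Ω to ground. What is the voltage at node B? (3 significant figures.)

V_B ≈ 0.171 mV

Looking into the second stage from A: R3 + R4 = 48.48 Ω appears in parallel with R2.
R2 ‖ (R3+R4) = 3.264 Ω.
V_A = 3.43 × 3.264/(1.99 + 3.264) = 2.131 mV.
V_B = V_A × 0.08003 = 0.1705 mV.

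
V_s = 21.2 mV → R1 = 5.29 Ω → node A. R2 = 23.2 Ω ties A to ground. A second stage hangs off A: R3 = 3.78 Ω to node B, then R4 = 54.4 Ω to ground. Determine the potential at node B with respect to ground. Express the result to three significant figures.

V_B ≈ 15.0 mV

Node A sees R2 in parallel with the series input of stage 2, R3 + R4 = 58.18 Ω.
Effective lower resistance at A: R2 ‖ 58.18 = 16.59 Ω.
So V_A = 21.2 × 0.7582 = 16.07 mV.
V_B = V_A × 0.9350 = 15.03 mV.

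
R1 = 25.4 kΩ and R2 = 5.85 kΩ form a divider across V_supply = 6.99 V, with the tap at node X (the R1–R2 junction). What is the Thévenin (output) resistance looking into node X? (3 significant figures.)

R_th ≈ 4.75 kΩ

Looking into X with the source shorted: R_th = R1·R2/(R1+R2) = 25.40 × 5.85/31.25 = 4.755 kΩ.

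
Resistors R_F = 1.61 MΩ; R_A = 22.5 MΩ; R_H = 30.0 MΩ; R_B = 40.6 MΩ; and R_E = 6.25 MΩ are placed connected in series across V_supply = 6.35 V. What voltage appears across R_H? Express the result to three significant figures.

Series total: ΣR = 1.61 + 22.5 + 30.0 + 40.6 + 6.25 = 101.0 MΩ.
V = V_supply · R/ΣR = 6.35 × 0.2971 = 1.887 V.

V ≈ 1.89 V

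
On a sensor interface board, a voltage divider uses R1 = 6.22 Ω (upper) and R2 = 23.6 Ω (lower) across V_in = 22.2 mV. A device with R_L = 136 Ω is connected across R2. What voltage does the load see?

The load sits in parallel with R2, giving an effective lower resistance R2' = R2·R_L/(R2+R_L) = 20.11 Ω.
Now apply the divider: V_out = 22.2 × 0.7638 = 16.96 mV.
(Unloaded it would be 17.6 mV; the load pulls it down.)

V_out ≈ 17.0 mV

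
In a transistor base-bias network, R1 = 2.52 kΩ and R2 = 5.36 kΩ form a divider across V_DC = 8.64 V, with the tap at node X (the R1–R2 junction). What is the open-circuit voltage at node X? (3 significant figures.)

V_th ≈ 5.88 V

With X open, the divider is unloaded: V_th = 8.64 × 5.36/7.880 = 5.877 V.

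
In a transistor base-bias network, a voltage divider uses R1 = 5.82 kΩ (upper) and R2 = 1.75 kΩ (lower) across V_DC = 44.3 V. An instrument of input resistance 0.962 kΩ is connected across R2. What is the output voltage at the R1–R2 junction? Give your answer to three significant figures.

V_out ≈ 4.27 V

The load sits in parallel with R2, giving an effective lower resistance R2' = R2·R_L/(R2+R_L) = 0.6208 kΩ.
Now apply the divider: V_out = 44.3 × 0.09638 = 4.270 V.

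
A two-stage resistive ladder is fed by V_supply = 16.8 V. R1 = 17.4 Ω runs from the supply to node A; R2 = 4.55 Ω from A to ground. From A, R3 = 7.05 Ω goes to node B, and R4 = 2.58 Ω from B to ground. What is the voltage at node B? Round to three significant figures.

V_B ≈ 0.679 V

Looking into the second stage from A: R3 + R4 = 9.630 Ω appears in parallel with R2.
Effective lower resistance at A: R2 ‖ 9.630 = 3.090 Ω.
V_A = 16.8 × 3.090/(17.4 + 3.090) = 2.534 V.
Then the unloaded second divider: V_B = V_A × R4/(R3+R4) = 2.534 × 0.2679 = 0.6788 V.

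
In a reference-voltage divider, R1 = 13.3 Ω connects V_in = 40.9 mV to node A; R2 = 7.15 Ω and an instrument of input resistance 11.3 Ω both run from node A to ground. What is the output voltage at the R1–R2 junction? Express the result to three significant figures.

First combine the lower leg with the load: R2 ‖ R_L = 4.379 Ω.
Then V_out = V_in · R2'/(R1 + R2') = 40.9 × 4.379/17.68 = 10.13 mV.
(Unloaded it would be 14.3 mV; the load pulls it down.)

V_out ≈ 10.1 mV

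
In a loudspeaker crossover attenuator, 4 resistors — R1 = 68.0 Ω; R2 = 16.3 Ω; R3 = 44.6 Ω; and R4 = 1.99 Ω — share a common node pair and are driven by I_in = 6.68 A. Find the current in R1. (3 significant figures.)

Total conductance ΣG = 1/68.0 + 1/16.3 + 1/44.6 + 1/1.99 = 0.6010 (units of 1/Ω).
R1 takes the fraction G_k/ΣG = 0.01471/0.6010 = 0.02447, so I = 6.68 × 0.02447 = 0.1635 A.

I ≈ 0.163 A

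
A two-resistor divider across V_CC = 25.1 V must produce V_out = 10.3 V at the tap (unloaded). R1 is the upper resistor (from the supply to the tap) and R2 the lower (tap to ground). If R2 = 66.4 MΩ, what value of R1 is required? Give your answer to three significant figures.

Required fraction k = V_out/V_CC = 0.4104.
R1 = R2·(1/k − 1) = 66.4 × 1.437 = 95.41 MΩ.

R1 ≈ 95.4 MΩ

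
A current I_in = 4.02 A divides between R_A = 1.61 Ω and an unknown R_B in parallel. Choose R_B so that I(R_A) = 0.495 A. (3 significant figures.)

The fraction through R_A equals R_B/(R_A+R_B).
With f = 0.1231, R_B = R_A · f/(1−f) = 1.61 × 0.1404 = 0.2261 Ω.

R_B ≈ 0.226 Ω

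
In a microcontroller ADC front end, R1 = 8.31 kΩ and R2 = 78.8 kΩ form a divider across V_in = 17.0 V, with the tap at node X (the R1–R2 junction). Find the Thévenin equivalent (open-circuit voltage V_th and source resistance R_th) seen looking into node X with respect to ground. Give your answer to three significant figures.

V_th ≈ 15.4 V, R_th ≈ 7.52 kΩ

With X open, the divider is unloaded: V_th = 17.0 × 78.8/87.11 = 15.38 V.
Zeroing V_in shorts the top of R1 to ground, so R_th = R1 ‖ R2 = 7.517 kΩ.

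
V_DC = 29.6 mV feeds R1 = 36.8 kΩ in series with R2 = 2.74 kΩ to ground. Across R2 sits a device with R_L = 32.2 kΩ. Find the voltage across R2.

The load sits in parallel with R2, giving an effective lower resistance R2' = R2·R_L/(R2+R_L) = 2.525 kΩ.
Then V_out = V_DC · R2'/(R1 + R2') = 29.6 × 2.525/39.33 = 1.901 mV.
(Unloaded it would be 2.05 mV; the load pulls it down.)

V_out ≈ 1.90 mV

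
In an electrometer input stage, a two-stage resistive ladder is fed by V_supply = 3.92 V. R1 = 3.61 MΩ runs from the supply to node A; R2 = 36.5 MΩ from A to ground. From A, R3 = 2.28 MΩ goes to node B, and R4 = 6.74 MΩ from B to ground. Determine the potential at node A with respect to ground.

Node A sees R2 in parallel with the series input of stage 2, R3 + R4 = 9.020 MΩ.
R2 ‖ (R3+R4) = 7.233 MΩ.
V_A = 3.92 × 7.233/(3.61 + 7.233) = 2.615 V.

V_A ≈ 2.61 V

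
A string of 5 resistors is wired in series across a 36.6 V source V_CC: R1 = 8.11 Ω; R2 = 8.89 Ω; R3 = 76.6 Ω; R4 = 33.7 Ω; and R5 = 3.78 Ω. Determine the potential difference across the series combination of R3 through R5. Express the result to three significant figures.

Total series resistance ΣR = 8.11 + 8.89 + 76.6 + 33.7 + 3.78 = 131.1 Ω.
R_{R3..R5} = 76.6 + 33.7 + 3.78 = 114.1 Ω.
Voltage divider: V = V_CC · (114.1 / 131.1) = 36.6 × 0.8703 = 31.85 V.

V ≈ 31.9 V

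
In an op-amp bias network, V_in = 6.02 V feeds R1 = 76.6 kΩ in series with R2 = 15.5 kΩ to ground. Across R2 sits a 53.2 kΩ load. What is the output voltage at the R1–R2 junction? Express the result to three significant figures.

The load sits in parallel with R2, giving an effective lower resistance R2' = R2·R_L/(R2+R_L) = 12.00 kΩ.
Now apply the divider: V_out = 6.02 × 0.1355 = 0.8155 V.

V_out ≈ 0.816 V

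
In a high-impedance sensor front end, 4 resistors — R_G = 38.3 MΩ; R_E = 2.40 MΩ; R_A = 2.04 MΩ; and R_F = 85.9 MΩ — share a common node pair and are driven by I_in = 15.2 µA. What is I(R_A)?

Conductances: ΣG = 1/38.3 + 1/2.40 + 1/2.04 + 1/85.9 = 0.9446 (1/MΩ).
Current divider: I(R_A) = I_in · G_k/ΣG = 15.2 × (0.4902/0.9446) = 15.2 × 0.5189 = 7.888 µA.

I ≈ 7.89 µA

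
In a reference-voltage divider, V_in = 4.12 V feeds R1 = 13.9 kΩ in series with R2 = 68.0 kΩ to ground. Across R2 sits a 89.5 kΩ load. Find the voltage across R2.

V_out ≈ 3.03 V

The load sits in parallel with R2, giving an effective lower resistance R2' = R2·R_L/(R2+R_L) = 38.64 kΩ.
Voltage divider with the loaded lower leg: V_out = 4.12 × 38.64/(13.9 + 38.64) = 4.12 × 0.7354 = 3.030 V.
(Unloaded it would be 3.42 V; the load pulls it down.)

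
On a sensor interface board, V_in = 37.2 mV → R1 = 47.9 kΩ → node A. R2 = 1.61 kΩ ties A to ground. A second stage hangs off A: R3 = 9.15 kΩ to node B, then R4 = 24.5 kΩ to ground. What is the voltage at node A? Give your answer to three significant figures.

Node A sees R2 in parallel with the series input of stage 2, R3 + R4 = 33.65 kΩ.
R2 ‖ (R3+R4) = 1.536 kΩ.
First divider: V_A = V_in · 1.536/(47.9 + 1.536) = 1.156 mV.

V_A ≈ 1.16 mV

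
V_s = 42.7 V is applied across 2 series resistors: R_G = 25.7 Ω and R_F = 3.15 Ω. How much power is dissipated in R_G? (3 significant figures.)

The common current is I = 42.7/28.85 = 1.480 A.
P(R_G) = I²·R_G = (1.480)² × 25.7 = 56.30 W.

P ≈ 56.3 W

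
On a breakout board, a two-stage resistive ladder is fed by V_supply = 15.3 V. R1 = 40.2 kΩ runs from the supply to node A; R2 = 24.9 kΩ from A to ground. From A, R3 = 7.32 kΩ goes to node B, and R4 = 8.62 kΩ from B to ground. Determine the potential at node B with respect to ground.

V_B ≈ 1.61 V

Looking into the second stage from A: R3 + R4 = 15.94 kΩ appears in parallel with R2.
R2 ‖ (R3+R4) = 9.719 kΩ.
V_A = 15.3 × 9.719/(40.2 + 9.719) = 2.979 V.
V_B = V_A × 0.5408 = 1.611 V.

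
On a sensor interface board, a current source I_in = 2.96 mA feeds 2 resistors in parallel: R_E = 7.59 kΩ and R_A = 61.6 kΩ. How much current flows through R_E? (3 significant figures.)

With just two branches, the current splits inversely with resistance.
I(R_E) = 2.96 × 61.6/(7.59 + 61.6) = 2.96 × 0.8903 = 2.635 mA.

I ≈ 2.64 mA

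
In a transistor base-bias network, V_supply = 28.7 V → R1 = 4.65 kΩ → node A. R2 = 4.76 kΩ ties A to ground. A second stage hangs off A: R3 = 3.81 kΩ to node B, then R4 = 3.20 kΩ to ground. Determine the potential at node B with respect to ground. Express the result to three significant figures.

V_B ≈ 4.96 V

Node A sees R2 in parallel with the series input of stage 2, R3 + R4 = 7.010 kΩ.
R2 ‖ (R3+R4) = 2.835 kΩ.
So V_A = 28.7 × 0.3788 = 10.87 V.
Then the unloaded second divider: V_B = V_A × R4/(R3+R4) = 10.87 × 0.4565 = 4.962 V.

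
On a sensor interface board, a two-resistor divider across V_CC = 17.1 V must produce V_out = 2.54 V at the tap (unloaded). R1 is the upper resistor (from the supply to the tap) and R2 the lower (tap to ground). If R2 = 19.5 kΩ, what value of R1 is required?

R1 ≈ 112 kΩ

Required fraction k = V_out/V_CC = 0.1485.
R1 = R2·(1/k − 1) = 19.5 × 5.732 = 111.8 kΩ.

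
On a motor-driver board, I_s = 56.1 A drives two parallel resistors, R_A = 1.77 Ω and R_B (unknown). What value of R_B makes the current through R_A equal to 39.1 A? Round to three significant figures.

R_B ≈ 4.07 Ω

The fraction through R_A equals R_B/(R_A+R_B).
39.1/56.1 = R_B/(R_A + R_B) → R_B = R_A · (0.6970)/(1 − 0.6970) = 1.77 × 2.300 = 4.071 Ω.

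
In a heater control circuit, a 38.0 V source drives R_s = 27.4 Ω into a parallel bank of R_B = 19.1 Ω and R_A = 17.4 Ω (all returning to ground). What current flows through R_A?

I ≈ 0.545 A

Parallel bank: R_p = 1/(1/19.1 + 1/17.4) = 9.105 Ω.
V_A = 38.0 × 9.105/36.51 = 9.478 V.
I(R_A) = V_A / R_A = 9.478/17.4 = 0.5447 A.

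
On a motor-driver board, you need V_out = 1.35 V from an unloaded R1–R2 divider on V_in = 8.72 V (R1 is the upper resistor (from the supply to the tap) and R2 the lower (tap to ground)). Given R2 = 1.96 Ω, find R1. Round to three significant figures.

Required fraction k = V_out/V_in = 0.1548.
Rearranging, R1 = R2·(1−k)/k = 1.96 × 5.459 = 10.70 Ω.

R1 ≈ 10.7 Ω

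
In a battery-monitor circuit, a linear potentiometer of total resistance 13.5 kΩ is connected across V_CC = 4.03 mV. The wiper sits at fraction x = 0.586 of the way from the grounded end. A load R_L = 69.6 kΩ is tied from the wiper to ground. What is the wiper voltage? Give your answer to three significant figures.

V_out ≈ 2.26 mV

The pot divides into 5.589 kΩ above the wiper and 7.911 kΩ below.
(x·R_p) ‖ R_L = 7.104 kΩ.
Then V_out = V_CC · 7.104/(5.589 + 7.104) = 2.255 mV.
(Unloaded: V_out = x·V_CC = 2.36 mV.)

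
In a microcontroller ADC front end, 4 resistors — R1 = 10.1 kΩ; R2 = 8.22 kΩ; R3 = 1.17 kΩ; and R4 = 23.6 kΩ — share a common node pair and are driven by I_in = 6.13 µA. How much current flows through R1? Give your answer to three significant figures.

I ≈ 0.543 µA

Conductances: ΣG = 1/10.1 + 1/8.22 + 1/1.17 + 1/23.6 = 1.118 (1/kΩ).
R1 takes the fraction G_k/ΣG = 0.09901/1.118 = 0.08858, so I = 6.13 × 0.08858 = 0.5430 µA.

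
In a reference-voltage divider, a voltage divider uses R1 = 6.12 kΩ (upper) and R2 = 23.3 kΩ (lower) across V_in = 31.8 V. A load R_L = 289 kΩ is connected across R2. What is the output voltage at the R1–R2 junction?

First combine the lower leg with the load: R2 ‖ R_L = 21.56 kΩ.
Now apply the divider: V_out = 31.8 × 0.7789 = 24.77 V.

V_out ≈ 24.8 V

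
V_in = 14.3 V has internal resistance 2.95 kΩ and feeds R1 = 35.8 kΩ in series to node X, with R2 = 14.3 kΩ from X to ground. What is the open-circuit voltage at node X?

V_th ≈ 3.85 V

R1' = 2.95 + 35.8 = 38.75 kΩ (source resistance + R1).
With X open, the divider is unloaded: V_th = 14.3 × 14.3/53.05 = 3.855 V.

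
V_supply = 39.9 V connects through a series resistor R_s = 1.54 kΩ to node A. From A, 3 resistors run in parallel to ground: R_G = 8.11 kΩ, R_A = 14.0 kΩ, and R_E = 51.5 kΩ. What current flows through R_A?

I ≈ 2.14 mA

Equivalent of the parallel group: R_p = 4.670 kΩ.
V_A by voltage divider: V_A = 39.9 × 4.670/(1.54 + 4.670) = 30.00 V.
I(R_A) = V_A / R_A = 30.00/14.0 = 2.143 mA.
(Equivalently: I_total = 6.426 mA, then current-divider fraction G_k/ΣG = 0.3335.)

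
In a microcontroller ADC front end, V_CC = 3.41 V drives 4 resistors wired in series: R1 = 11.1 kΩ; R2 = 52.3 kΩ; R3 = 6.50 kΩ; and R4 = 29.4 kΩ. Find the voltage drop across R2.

Series total: ΣR = 11.1 + 52.3 + 6.50 + 29.4 = 99.30 kΩ.
Voltage divider: V = V_CC · (52.30 / 99.30) = 3.41 × 0.5267 = 1.796 V.

V ≈ 1.80 V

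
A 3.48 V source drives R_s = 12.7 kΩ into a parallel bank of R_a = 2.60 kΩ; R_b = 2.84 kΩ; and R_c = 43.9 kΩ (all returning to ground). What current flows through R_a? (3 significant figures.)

I ≈ 0.126 mA

Combine the parallel branches: R_p = (1/2.60 + 1/2.84 + 1/43.9)⁻¹ = 1.317 kΩ.
V_A = 3.48 × 1.317/14.02 = 0.3269 V.
Branch current I = V_A/R_a = 0.3269/2.60 = 0.1257 mA.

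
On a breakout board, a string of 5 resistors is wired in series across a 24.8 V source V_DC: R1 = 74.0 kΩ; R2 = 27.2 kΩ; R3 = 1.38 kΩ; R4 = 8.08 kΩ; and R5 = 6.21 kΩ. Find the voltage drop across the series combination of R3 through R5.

Total series resistance ΣR = 74.0 + 27.2 + 1.38 + 8.08 + 6.21 = 116.9 kΩ.
R_{R3..R5} = 1.38 + 8.08 + 6.21 = 15.67 kΩ.
V = V_DC · R/ΣR = 24.8 × 0.1341 = 3.325 V.

V ≈ 3.33 V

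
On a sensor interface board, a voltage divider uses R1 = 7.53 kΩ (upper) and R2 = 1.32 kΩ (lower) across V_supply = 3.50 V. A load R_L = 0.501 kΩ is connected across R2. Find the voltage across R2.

V_out ≈ 0.161 V

The load sits in parallel with R2, giving an effective lower resistance R2' = R2·R_L/(R2+R_L) = 0.3632 kΩ.
Voltage divider with the loaded lower leg: V_out = 3.50 × 0.3632/(7.53 + 0.3632) = 3.50 × 0.04601 = 0.1610 V.
(Unloaded it would be 0.522 V; the load pulls it down.)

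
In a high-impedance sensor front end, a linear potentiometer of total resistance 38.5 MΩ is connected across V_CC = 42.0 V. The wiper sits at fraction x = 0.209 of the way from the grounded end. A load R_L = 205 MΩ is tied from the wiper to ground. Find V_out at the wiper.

Lower segment x·R_p = 8.046 MΩ; upper segment (1−x)·R_p = 30.45 MΩ.
Lower segment in parallel with the load: 8.046 ‖ 205 = 7.743 MΩ.
Then V_out = V_CC · 7.743/(30.45 + 7.743) = 8.514 V.

V_out ≈ 8.51 V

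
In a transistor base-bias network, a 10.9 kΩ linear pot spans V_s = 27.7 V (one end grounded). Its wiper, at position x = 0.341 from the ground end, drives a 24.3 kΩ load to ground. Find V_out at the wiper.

V_out ≈ 8.58 V

The pot divides into 7.183 kΩ above the wiper and 3.717 kΩ below.
(x·R_p) ‖ R_L = 3.224 kΩ.
Then V_out = V_s · 3.224/(7.183 + 3.224) = 8.581 V.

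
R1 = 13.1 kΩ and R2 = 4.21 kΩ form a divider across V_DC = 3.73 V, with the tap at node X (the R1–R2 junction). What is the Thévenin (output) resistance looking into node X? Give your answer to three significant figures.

Looking into X with the source shorted: R_th = R1·R2/(R1+R2) = 13.10 × 4.21/17.31 = 3.186 kΩ.

R_th ≈ 3.19 kΩ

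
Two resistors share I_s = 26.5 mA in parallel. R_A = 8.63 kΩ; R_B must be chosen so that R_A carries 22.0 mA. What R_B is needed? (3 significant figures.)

Two-branch current divider: I_A = I_s · R_B/(R_A + R_B).
With f = 0.8302, R_B = R_A · f/(1−f) = 8.63 × 4.889 = 42.19 kΩ.

R_B ≈ 42.2 kΩ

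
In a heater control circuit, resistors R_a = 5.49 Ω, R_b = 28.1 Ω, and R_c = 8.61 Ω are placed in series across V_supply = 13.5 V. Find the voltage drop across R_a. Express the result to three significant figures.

Total series resistance ΣR = 5.49 + 28.1 + 8.61 = 42.20 Ω.
V = V_supply · R/ΣR = 13.5 × 0.1301 = 1.756 V.

V ≈ 1.76 V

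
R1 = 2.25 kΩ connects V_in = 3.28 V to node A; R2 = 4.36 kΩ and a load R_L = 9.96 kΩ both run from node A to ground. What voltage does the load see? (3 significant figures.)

V_out ≈ 1.88 V

The load sits in parallel with R2, giving an effective lower resistance R2' = R2·R_L/(R2+R_L) = 3.033 kΩ.
Then V_out = V_in · R2'/(R1 + R2') = 3.28 × 3.033/5.283 = 1.883 V.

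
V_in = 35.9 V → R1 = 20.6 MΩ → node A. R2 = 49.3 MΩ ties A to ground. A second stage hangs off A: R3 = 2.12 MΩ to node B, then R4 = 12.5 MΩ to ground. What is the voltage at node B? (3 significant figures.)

Node A sees R2 in parallel with the series input of stage 2, R3 + R4 = 14.62 MΩ.
R2 ‖ (R3+R4) = 11.28 MΩ.
V_A = 35.9 × 11.28/(20.6 + 11.28) = 12.70 V.
Stage 2 is unloaded, so V_B = V_A · R4/(R3+R4) = 12.70 × 12.5/14.62 = 10.86 V.

V_B ≈ 10.9 V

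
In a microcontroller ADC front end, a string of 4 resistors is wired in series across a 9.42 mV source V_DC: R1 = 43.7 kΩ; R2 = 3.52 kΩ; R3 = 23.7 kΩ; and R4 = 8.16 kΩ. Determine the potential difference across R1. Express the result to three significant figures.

ΣR = 43.7 + 3.52 + 23.7 + 8.16 = 79.08 kΩ.
Voltage divider: V = V_DC · (43.70 / 79.08) = 9.42 × 0.5526 = 5.206 mV.

V ≈ 5.21 mV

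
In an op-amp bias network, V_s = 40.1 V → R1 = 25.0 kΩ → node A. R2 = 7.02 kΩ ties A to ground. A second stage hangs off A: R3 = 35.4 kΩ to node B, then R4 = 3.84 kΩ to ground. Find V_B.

V_B ≈ 0.755 V

Node A sees R2 in parallel with the series input of stage 2, R3 + R4 = 39.24 kΩ.
Effective lower resistance at A: R2 ‖ 39.24 = 5.955 kΩ.
So V_A = 40.1 × 0.1924 = 7.714 V.
V_B = V_A × 0.09786 = 0.7549 V.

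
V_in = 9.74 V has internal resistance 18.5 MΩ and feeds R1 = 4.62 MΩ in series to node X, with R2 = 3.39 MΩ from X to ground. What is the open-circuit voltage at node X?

R1' = 18.5 + 4.62 = 23.12 MΩ (source resistance + R1).
Open-circuit (no load on X): V_th = V_in · R2/(R1' + R2) = 9.74 × 3.39/(23.12 + 3.39) = 1.246 V.

V_th ≈ 1.25 V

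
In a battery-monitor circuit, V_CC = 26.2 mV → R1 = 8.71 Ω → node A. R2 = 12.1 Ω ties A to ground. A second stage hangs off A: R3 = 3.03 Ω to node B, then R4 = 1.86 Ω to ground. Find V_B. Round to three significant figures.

V_B ≈ 2.85 mV

Node A sees R2 in parallel with the series input of stage 2, R3 + R4 = 4.890 Ω.
R2 ‖ (R3+R4) = 3.483 Ω.
V_A = 26.2 × 3.483/(8.71 + 3.483) = 7.484 mV.
V_B = V_A × 0.3804 = 2.846 mV.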